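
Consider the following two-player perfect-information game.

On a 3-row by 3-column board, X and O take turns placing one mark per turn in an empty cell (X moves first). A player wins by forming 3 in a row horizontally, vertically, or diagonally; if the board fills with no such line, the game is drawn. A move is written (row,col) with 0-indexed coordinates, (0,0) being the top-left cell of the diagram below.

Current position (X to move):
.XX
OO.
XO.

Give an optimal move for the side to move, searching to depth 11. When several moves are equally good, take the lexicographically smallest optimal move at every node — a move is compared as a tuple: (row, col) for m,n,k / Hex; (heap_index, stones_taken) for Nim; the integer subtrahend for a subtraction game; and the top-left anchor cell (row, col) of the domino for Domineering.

X's best at [.XX/OO./XO.]: (0,0)

p1 X@[.XX/OO./XO.]: (0,0)[XXX/OO./XO.]+1* (1,2)[.XX/OOX/XO.]+1 (2,2)[.XX/OO./XOX]-1
p2 O@[XXX/OO./XO.] terminal -1; root [.XX/OO./XO.] d11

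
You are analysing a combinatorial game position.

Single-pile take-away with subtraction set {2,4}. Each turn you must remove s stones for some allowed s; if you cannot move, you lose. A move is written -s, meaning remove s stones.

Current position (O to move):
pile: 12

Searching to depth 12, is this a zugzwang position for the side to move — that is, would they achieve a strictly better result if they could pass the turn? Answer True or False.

zugzwang(12, O) = True

[12] O move#1: -2:-1/10*, -4:-1/8
[10] X move#2: -2:-1/8, -4:+1/6*
[6] O move#3: -2:-1/4*, -4:-1/2
[4] X move#4: -2:-1/2, -4:+1/0*
[0] end (terminal -1, O#5); searched 12 to 12
if O skipped the turn, X would face:
~ [12] X move#1: -2:-1/10*, -4:-1/8
~ [10] O move#2: -2:-1/8, -4:+1/6*
~ [6] X move#3: -2:-1/4*, -4:-1/2
~ [4] O move#4: -2:-1/2, -4:+1/0*
~ [0] end (terminal -1, X#5); searched 12 to 12
compare (O): move=-1 vs pass=+1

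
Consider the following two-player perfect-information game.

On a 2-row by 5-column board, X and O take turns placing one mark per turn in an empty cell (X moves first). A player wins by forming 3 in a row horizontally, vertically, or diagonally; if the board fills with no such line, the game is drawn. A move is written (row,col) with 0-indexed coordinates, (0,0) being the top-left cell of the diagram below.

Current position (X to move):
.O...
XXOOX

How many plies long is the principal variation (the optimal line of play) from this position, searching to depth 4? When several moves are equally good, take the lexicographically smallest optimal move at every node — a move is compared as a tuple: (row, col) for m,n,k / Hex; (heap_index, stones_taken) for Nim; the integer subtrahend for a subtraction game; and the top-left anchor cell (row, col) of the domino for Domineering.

[.O.../XXOOX] X move#1: (0,0):+0/XO.../XXOOX*, (0,2):+0/.OX../XXOOX, (0,3):+0/.O.X./XXOOX, (0,4):-1/.O..X/XXOOX
[XO.../XXOOX] O move#2: (0,2):+0/XOO../XXOOX*, (0,3):+0/XO.O./XXOOX, (0,4):+0/XO..O/XXOOX
[XOO../XXOOX] X move#3: (0,3):+0/XOOX./XXOOX*, (0,4):-1/XOO.X/XXOOX
[XOOX./XXOOX] O move#4: (0,4):+0/XOOXO/XXOOX*
[XOOXO/XXOOX] end (terminal +0, X#5); searched .O.../XXOOX to 4

PV length from [.O.../XXOOX]: 4 plies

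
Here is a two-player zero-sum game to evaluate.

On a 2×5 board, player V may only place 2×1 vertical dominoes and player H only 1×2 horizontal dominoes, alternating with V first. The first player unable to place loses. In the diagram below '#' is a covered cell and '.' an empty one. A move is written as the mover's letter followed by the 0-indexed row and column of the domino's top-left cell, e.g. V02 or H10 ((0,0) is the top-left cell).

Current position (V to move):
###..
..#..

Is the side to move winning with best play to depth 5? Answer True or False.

ply 1, V at ###../..#.. | V03=+1→####./..##.*; V04=+1→###.#/..#.#
ply 2, H at ####./..##. | H10=-1→####./####.*
ply 3, V at ####./####. | V04=+1→#####/#####*
ply 4: #####/##### is terminal -1 (H); from ###../..#.. depth 5

V winning at [###../..#..]: True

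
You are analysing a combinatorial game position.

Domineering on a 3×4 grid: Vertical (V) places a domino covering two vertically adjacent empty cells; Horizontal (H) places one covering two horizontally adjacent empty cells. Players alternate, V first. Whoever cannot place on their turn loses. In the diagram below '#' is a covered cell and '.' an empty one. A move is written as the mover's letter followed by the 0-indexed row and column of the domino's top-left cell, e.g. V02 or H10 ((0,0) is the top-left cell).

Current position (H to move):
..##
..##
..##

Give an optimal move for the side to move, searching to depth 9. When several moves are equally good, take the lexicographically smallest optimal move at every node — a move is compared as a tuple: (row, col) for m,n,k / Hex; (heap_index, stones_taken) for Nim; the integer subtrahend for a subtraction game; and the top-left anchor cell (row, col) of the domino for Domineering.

p1 H@[..##/..##/..##]: H00[####/..##/..##]-1 H10[..##/####/..##]+1* H20[..##/..##/####]-1
p2 V@[..##/####/..##] terminal -1; root [..##/..##/..##] d9

H's best at [..##/..##/..##]: H10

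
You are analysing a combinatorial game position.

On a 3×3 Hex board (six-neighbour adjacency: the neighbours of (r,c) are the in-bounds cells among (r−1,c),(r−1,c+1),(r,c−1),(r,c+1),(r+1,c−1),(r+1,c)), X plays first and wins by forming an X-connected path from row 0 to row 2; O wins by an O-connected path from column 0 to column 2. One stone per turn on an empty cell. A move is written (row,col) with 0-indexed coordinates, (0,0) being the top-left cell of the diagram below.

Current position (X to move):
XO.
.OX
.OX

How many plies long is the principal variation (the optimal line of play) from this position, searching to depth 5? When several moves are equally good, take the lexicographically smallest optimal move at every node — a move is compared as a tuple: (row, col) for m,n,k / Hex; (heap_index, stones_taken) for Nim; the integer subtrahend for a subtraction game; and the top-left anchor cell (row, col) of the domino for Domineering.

ply 1, X at XO./.OX/.OX | (0,2)=+1→XOX/.OX/.OX*; (1,0)=+1→XO./XOX/.OX; (2,0)=+1→XO./.OX/XOX
ply 2: XOX/.OX/.OX is terminal -1 (O); from XO./.OX/.OX depth 5

PV length from [XO./.OX/.OX]: 1 ply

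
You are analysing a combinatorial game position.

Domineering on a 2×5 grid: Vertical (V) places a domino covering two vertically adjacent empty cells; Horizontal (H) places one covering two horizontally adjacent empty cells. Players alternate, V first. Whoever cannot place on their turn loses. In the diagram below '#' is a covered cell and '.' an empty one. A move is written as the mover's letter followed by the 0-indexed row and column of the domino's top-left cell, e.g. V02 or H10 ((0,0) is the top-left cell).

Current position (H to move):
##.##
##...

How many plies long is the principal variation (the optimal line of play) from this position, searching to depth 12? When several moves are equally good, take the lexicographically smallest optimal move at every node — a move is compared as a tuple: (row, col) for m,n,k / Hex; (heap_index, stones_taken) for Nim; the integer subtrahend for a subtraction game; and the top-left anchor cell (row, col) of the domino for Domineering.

PV length from [##.##/##...]: 1 ply

[##.##/##...] H move#1: H12:+1/##.##/####.*, H13:-1/##.##/##.##
[##.##/####.] end (terminal -1, V#2); searched ##.##/##... to 12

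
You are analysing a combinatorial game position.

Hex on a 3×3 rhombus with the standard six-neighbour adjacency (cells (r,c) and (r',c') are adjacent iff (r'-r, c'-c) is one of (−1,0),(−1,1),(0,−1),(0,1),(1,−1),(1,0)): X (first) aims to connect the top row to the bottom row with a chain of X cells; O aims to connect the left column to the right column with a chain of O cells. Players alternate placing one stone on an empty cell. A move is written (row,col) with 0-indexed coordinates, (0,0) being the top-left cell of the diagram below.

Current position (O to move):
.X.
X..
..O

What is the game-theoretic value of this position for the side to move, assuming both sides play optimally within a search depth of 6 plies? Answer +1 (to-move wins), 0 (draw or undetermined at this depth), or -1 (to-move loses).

p1 O@[.X./X../..O]: (0,0)[OX./X../..O]-1 (0,2)[.XO/X../..O]-1 (1,1)[.X./XO./..O]-1 (1,2)[.X./X.O/..O]-1 (2,0)[.X./X../O.O]+1* (2,1)[.X./X../.OO]-1
p2 X@[.X./X../O.O]: (0,0)[XX./X../O.O]-1* (0,2)[.XX/X../O.O]-1 (1,1)[.X./XX./O.O]-1 (1,2)[.X./X.X/O.O]-1 (2,1)[.X./X../OXO]-1
p3 O@[XX./X../O.O]: (0,2)[XXO/X../O.O]+1* (1,1)[XX./XO./O.O]+1 (1,2)[XX./X.O/O.O]+1 (2,1)[XX./X../OOO]+1
p4 X@[XXO/X../O.O]: (1,1)[XXO/XX./O.O]-1* (1,2)[XXO/X.X/O.O]-1 (2,1)[XXO/X../OXO]-1
p5 O@[XXO/XX./O.O]: (1,2)[XXO/XXO/O.O]-1 (2,1)[XXO/XX./OOO]+1*
p6 X@[XXO/XX./OOO] terminal -1; root [.X./X../..O] d6

value(.X./X../..O, O) = +1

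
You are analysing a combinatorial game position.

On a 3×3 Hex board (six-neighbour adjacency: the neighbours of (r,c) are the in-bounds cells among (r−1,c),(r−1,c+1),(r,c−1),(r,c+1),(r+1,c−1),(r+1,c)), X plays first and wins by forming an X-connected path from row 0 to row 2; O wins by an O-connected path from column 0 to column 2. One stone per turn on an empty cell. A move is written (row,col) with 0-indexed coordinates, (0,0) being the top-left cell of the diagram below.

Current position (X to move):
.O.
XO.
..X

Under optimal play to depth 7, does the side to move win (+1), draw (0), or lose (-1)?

p1 X@[.O./XO./..X]: (0,0)[XO./XO./..X]-1* (0,2)[.OX/XO./..X]-1 (1,2)[.O./XOX/..X]-1 (2,0)[.O./XO./X.X]-1 (2,1)[.O./XO./.XX]-1
p2 O@[XO./XO./..X]: (0,2)[XOO/XO./..X]-1 (1,2)[XO./XOO/..X]-1 (2,0)[XO./XO./O.X]+1* (2,1)[XO./XO./.OX]-1
p3 X@[XO./XO./O.X]: (0,2)[XOX/XO./O.X]-1* (1,2)[XO./XOX/O.X]-1 (2,1)[XO./XO./OXX]-1
p4 O@[XOX/XO./O.X]: (1,2)[XOX/XOO/O.X]+1* (2,1)[XOX/XO./OOX]-1
p5 X@[XOX/XOO/O.X] terminal -1; root [.O./XO./..X] d7

value(.O./XO./..X, X) = -1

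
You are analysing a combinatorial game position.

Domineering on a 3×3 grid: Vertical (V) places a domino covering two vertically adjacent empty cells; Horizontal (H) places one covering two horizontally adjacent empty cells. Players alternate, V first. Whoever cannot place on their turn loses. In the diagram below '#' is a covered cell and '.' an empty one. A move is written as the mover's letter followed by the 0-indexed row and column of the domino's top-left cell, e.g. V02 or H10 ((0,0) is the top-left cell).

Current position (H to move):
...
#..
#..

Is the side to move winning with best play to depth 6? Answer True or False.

p1 H@[.../#../#..]: H00[##./#../#..]-1 H01[.##/#../#..]-1 H11[.../###/#..]+1* H21[.../#../###]-1
p2 V@[.../###/#..] terminal -1; root [.../#../#..] d6

H winning at [.../#../#..]: True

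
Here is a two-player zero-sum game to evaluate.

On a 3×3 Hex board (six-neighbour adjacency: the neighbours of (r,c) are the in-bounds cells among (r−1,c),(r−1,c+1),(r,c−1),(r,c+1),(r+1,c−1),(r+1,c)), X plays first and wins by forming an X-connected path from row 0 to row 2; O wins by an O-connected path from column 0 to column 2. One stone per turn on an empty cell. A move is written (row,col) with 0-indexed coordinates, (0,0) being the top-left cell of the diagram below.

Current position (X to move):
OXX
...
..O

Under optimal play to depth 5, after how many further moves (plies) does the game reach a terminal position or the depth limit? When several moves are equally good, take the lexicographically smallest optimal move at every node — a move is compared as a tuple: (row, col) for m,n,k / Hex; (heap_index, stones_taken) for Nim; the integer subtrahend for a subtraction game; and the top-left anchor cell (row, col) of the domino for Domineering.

PV length from [OXX/.../..O]: 5 plies

p1 X@[OXX/.../..O]: (1,0)[OXX/X../..O]+1* (1,1)[OXX/.X./..O]+1 (1,2)[OXX/..X/..O]+1 (2,0)[OXX/.../X.O]+1 (2,1)[OXX/.../.XO]+1
p2 O@[OXX/X../..O]: (1,1)[OXX/XO./..O]-1* (1,2)[OXX/X.O/..O]-1 (2,0)[OXX/X../O.O]-1 (2,1)[OXX/X../.OO]-1
p3 X@[OXX/XO./..O]: (1,2)[OXX/XOX/..O]+1* (2,0)[OXX/XO./X.O]+1 (2,1)[OXX/XO./.XO]+1
p4 O@[OXX/XOX/..O]: (2,0)[OXX/XOX/O.O]-1* (2,1)[OXX/XOX/.OO]-1
p5 X@[OXX/XOX/O.O]: (2,1)[OXX/XOX/OXO]+1*
p6 O@[OXX/XOX/OXO] terminal -1; root [OXX/.../..O] d5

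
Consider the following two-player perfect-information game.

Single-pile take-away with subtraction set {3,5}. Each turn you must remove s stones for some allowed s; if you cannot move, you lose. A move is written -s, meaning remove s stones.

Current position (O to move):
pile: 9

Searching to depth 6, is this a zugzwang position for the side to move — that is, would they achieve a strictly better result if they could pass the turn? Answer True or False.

p1 O@[9]: -3[6]-1* -5[4]-1
p2 X@[6]: -3[3]-1 -5[1]+1*
p3 O@[1] terminal -1; root [9] d6
if O skipped the turn, X would face:
~ p1 X@[9]: -3[6]-1* -5[4]-1
~ p2 O@[6]: -3[3]-1 -5[1]+1*
~ p3 X@[1] terminal -1; root [9] d6
compare (O): move=-1 vs pass=+1

zugzwang(9, O) = True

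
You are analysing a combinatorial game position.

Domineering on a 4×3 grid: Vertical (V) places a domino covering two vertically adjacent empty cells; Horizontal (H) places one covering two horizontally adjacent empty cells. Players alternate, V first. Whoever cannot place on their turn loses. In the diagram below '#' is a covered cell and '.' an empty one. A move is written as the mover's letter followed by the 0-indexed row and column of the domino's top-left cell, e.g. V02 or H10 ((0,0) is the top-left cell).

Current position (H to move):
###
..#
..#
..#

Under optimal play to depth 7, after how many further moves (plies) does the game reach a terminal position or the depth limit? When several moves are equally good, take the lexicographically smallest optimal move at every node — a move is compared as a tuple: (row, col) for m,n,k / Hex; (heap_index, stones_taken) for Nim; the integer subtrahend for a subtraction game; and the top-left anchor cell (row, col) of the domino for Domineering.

[###/..#/..#/..#] H move#1: H10:-1/###/###/..#/..#, H20:+1/###/..#/###/..#*, H30:-1/###/..#/..#/###
[###/..#/###/..#] end (terminal -1, V#2); searched ###/..#/..#/..# to 7

PV length from [###/..#/..#/..#]: 1 ply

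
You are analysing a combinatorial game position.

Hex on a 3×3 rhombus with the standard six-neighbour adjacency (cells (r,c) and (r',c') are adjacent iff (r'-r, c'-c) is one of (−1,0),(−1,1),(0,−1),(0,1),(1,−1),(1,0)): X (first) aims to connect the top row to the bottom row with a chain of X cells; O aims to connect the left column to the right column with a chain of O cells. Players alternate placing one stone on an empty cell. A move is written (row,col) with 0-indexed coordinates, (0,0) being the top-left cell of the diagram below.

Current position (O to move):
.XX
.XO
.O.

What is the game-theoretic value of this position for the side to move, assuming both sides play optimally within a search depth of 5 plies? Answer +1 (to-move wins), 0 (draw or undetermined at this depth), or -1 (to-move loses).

value(.XX/.XO/.O., O) = +1

p1 O@[.XX/.XO/.O.]: (0,0)[OXX/.XO/.O.]-1 (1,0)[.XX/OXO/.O.]-1 (2,0)[.XX/.XO/OO.]+1* (2,2)[.XX/.XO/.OO]-1
p2 X@[.XX/.XO/OO.] terminal -1; root [.XX/.XO/.O.] d5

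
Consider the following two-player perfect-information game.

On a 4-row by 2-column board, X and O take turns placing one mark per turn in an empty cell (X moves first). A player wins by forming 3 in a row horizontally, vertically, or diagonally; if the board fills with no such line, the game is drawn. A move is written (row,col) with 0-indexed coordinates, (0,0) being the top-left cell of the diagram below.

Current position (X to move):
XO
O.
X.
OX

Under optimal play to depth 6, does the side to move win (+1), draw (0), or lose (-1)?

ply 1, X at XO/O./X./OX | (1,1)=+0→XO/OX/X./OX*; (2,1)=+0→XO/O./XX/OX
ply 2, O at XO/OX/X./OX | (2,1)=+0→XO/OX/XO/OX*
ply 3: XO/OX/XO/OX is terminal +0 (X); from XO/O./X./OX depth 6

value(XO/O./X./OX, X) = 0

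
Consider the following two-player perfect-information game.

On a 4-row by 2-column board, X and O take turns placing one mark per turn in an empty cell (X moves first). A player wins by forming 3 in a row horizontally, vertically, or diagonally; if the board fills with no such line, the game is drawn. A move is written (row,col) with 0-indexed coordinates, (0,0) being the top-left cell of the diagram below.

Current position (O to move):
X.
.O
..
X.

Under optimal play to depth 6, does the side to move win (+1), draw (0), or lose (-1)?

value(X./.O/../X., O) = +1

[X./.O/../X.] O move#1: (0,1):+0/XO/.O/../X., (1,0):+0/X./OO/../X., (2,0):+0/X./.O/O./X., (2,1):+1/X./.O/.O/X.*, (3,1):+0/X./.O/../XO
[X./.O/.O/X.] X move#2: (0,1):-1/XX/.O/.O/X.*, (1,0):-1/X./XO/.O/X., (2,0):-1/X./.O/XO/X., (3,1):-1/X./.O/.O/XX
[XX/.O/.O/X.] O move#3: (1,0):+0/XX/OO/.O/X., (2,0):+0/XX/.O/OO/X., (3,1):+1/XX/.O/.O/XO*
[XX/.O/.O/XO] end (terminal -1, X#4); searched X./.O/../X. to 6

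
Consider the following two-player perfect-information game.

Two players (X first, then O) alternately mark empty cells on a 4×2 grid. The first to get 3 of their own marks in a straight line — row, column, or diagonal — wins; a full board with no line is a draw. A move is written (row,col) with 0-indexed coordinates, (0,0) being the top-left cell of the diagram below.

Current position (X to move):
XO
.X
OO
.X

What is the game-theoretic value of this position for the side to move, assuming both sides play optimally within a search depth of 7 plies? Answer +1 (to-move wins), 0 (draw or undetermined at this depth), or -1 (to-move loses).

value(XO/.X/OO/.X, X) = 0

[XO/.X/OO/.X] X move#1: (1,0):+0/XO/XX/OO/.X*, (3,0):+0/XO/.X/OO/XX
[XO/XX/OO/.X] O move#2: (3,0):+0/XO/XX/OO/OX*
[XO/XX/OO/OX] end (terminal +0, X#3); searched XO/.X/OO/.X to 7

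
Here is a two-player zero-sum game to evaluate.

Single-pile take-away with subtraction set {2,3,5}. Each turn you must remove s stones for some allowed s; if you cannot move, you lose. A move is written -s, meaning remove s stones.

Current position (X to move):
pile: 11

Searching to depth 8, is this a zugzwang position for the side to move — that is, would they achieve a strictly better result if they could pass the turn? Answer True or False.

ply 1, X at 11 | -2=-1→9; -3=+1→8*; -5=-1→6
ply 2, O at 8 | -2=-1→6*; -3=-1→5; -5=-1→3
ply 3, X at 6 | -2=-1→4; -3=-1→3; -5=+1→1*
ply 4: 1 is terminal -1 (O); from 11 depth 8
suppose X passes — search the same position with O to move:
pass> ply 1, O at 11 | -2=-1→9; -3=+1→8*; -5=-1→6
pass> ply 2, X at 8 | -2=-1→6*; -3=-1→5; -5=-1→3
pass> ply 3, O at 6 | -2=-1→4; -3=-1→3; -5=+1→1*
pass> ply 4: 1 is terminal -1 (X); from 11 depth 8
for X: play +1, pass -1

zugzwang(11, X) = False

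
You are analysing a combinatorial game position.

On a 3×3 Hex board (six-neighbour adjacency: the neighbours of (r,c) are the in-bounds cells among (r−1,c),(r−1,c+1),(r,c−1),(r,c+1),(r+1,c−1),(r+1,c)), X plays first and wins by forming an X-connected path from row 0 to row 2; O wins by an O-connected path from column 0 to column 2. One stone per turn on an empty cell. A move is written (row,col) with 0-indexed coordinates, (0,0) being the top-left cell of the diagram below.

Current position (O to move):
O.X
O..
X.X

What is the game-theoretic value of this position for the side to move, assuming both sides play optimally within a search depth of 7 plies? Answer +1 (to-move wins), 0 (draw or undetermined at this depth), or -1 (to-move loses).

value(O.X/O../X.X, O) = -1

p1 O@[O.X/O../X.X]: (0,1)[OOX/O../X.X]-1* (1,1)[O.X/OO./X.X]-1 (1,2)[O.X/O.O/X.X]-1 (2,1)[O.X/O../XOX]-1
p2 X@[OOX/O../X.X]: (1,1)[OOX/OX./X.X]+1* (1,2)[OOX/O.X/X.X]+1 (2,1)[OOX/O../XXX]+1
p3 O@[OOX/OX./X.X] terminal -1; root [O.X/O../X.X] d7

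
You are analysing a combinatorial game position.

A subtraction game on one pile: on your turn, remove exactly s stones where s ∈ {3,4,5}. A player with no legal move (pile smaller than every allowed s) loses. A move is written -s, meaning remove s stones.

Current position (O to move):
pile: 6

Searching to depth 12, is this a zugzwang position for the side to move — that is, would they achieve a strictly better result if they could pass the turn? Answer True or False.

[6] O move#1: -3:-1/3, -4:+1/2*, -5:+1/1
[2] end (terminal -1, X#2); searched 6 to 12
if O skipped the turn, X would face:
~ [6] X move#1: -3:-1/3, -4:+1/2*, -5:+1/1
~ [2] end (terminal -1, O#2); searched 6 to 12
compare (O): move=+1 vs pass=-1

zugzwang(6, O) = False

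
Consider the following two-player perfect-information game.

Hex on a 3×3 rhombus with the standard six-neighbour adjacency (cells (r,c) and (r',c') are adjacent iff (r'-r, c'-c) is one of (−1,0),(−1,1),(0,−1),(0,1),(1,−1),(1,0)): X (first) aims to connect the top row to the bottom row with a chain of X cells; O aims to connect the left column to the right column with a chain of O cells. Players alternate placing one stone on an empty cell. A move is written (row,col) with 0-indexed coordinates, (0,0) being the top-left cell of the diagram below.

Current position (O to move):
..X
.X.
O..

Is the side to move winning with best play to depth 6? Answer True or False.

[..X/.X./O..] O move#1: (0,0):-1/O.X/.X./O.., (0,1):-1/.OX/.X./O.., (1,0):-1/..X/OX./O.., (1,2):-1/..X/.XO/O.., (2,1):+1/..X/.X./OO.*, (2,2):-1/..X/.X./O.O
[..X/.X./OO.] X move#2: (0,0):-1/X.X/.X./OO.*, (0,1):-1/.XX/.X./OO., (1,0):-1/..X/XX./OO., (1,2):-1/..X/.XX/OO., (2,2):-1/..X/.X./OOX
[X.X/.X./OO.] O move#3: (0,1):+1/XOX/.X./OO.*, (1,0):+1/X.X/OX./OO., (1,2):+1/X.X/.XO/OO., (2,2):+1/X.X/.X./OOO
[XOX/.X./OO.] X move#4: (1,0):-1/XOX/XX./OO.*, (1,2):-1/XOX/.XX/OO., (2,2):-1/XOX/.X./OOX
[XOX/XX./OO.] O move#5: (1,2):+1/XOX/XXO/OO.*, (2,2):+1/XOX/XX./OOO
[XOX/XXO/OO.] end (terminal -1, X#6); searched ..X/.X./O.. to 6

O winning at [..X/.X./O..]: True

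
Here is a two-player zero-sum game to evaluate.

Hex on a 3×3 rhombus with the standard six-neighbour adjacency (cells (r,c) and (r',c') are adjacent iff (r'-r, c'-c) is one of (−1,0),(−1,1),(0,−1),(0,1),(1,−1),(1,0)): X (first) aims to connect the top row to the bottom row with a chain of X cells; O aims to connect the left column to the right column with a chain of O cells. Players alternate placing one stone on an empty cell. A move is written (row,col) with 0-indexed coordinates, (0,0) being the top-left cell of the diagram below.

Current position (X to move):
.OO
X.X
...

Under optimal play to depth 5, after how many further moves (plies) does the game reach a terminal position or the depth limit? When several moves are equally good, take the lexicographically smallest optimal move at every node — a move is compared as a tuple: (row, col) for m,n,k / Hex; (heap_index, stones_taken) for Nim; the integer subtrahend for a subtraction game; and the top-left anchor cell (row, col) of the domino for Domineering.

ply 1, X at .OO/X.X/... | (0,0)=+1→XOO/X.X/...*; (1,1)=-1→.OO/XXX/...; (2,0)=-1→.OO/X.X/X..; (2,1)=-1→.OO/X.X/.X.; (2,2)=-1→.OO/X.X/..X
ply 2, O at XOO/X.X/... | (1,1)=-1→XOO/XOX/...*; (2,0)=-1→XOO/X.X/O..; (2,1)=-1→XOO/X.X/.O.; (2,2)=-1→XOO/X.X/..O
ply 3, X at XOO/XOX/... | (2,0)=+1→XOO/XOX/X..*; (2,1)=-1→XOO/XOX/.X.; (2,2)=-1→XOO/XOX/..X
ply 4: XOO/XOX/X.. is terminal -1 (O); from .OO/X.X/... depth 5

PV length from [.OO/X.X/...]: 3 plies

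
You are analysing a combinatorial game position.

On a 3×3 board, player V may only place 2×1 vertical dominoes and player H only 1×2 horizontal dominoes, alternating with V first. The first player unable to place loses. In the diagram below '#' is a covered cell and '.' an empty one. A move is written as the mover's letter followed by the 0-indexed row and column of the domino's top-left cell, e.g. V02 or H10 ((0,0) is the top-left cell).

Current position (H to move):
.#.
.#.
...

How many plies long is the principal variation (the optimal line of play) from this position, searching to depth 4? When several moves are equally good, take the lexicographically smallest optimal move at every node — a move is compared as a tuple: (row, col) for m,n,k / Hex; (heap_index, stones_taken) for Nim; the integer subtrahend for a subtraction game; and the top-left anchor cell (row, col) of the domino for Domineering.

[.#./.#./...] H move#1: H20:-1/.#./.#./##.*, H21:-1/.#./.#./.##
[.#./.#./##.] V move#2: V00:+1/##./##./##.*, V02:+1/.##/.##/##., V12:+1/.#./.##/###
[##./##./##.] end (terminal -1, H#3); searched .#./.#./... to 4

PV length from [.#./.#./...]: 2 plies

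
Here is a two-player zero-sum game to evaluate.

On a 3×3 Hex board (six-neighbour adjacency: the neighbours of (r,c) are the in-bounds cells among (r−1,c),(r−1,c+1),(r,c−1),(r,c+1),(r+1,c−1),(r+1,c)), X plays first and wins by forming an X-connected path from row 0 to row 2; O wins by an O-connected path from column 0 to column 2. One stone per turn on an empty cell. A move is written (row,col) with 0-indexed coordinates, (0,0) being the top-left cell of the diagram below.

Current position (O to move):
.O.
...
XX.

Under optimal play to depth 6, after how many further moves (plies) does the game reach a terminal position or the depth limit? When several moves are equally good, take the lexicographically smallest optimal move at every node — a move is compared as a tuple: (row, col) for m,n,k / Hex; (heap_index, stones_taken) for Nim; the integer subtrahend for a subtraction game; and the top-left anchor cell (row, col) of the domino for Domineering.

PV length from [.O./.../XX.]: 3 plies

p1 O@[.O./.../XX.]: (0,0)[OO./.../XX.]-1 (0,2)[.OO/.../XX.]+1* (1,0)[.O./O../XX.]-1 (1,1)[.O./.O./XX.]+1 (1,2)[.O./..O/XX.]+1 (2,2)[.O./.../XXO]-1
p2 X@[.OO/.../XX.]: (0,0)[XOO/.../XX.]-1* (1,0)[.OO/X../XX.]-1 (1,1)[.OO/.X./XX.]-1 (1,2)[.OO/..X/XX.]-1 (2,2)[.OO/.../XXX]-1
p3 O@[XOO/.../XX.]: (1,0)[XOO/O../XX.]+1* (1,1)[XOO/.O./XX.]-1 (1,2)[XOO/..O/XX.]-1 (2,2)[XOO/.../XXO]-1
p4 X@[XOO/O../XX.] terminal -1; root [.O./.../XX.] d6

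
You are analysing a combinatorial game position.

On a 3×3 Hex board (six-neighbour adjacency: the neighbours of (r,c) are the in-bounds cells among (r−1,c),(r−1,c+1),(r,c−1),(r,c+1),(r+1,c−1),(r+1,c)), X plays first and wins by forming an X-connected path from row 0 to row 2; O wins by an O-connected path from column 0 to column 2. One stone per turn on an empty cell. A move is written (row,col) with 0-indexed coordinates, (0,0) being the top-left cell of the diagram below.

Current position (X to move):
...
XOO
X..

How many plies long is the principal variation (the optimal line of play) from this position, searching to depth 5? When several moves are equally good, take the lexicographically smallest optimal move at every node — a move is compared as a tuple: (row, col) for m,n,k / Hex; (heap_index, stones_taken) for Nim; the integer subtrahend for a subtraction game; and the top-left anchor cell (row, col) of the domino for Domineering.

PV length from [.../XOO/X..]: 1 ply

[.../XOO/X..] X move#1: (0,0):+1/X../XOO/X..*, (0,1):+1/.X./XOO/X.., (0,2):+1/..X/XOO/X.., (2,1):+1/.../XOO/XX., (2,2):+1/.../XOO/X.X
[X../XOO/X..] end (terminal -1, O#2); searched .../XOO/X.. to 5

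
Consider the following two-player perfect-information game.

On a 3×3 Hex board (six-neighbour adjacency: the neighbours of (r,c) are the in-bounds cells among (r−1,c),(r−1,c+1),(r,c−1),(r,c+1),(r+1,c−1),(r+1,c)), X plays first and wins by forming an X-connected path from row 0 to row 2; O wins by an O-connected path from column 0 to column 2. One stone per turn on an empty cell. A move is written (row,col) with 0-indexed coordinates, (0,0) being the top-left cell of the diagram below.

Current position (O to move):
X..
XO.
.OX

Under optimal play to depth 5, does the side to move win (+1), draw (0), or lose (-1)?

value(X../XO./.OX, O) = +1

ply 1, O at X../XO./.OX | (0,1)=-1→XO./XO./.OX; (0,2)=-1→X.O/XO./.OX; (1,2)=-1→X../XOO/.OX; (2,0)=+1→X../XO./OOX*
ply 2, X at X../XO./OOX | (0,1)=-1→XX./XO./OOX*; (0,2)=-1→X.X/XO./OOX; (1,2)=-1→X../XOX/OOX
ply 3, O at XX./XO./OOX | (0,2)=+1→XXO/XO./OOX*; (1,2)=+1→XX./XOO/OOX
ply 4: XXO/XO./OOX is terminal -1 (X); from X../XO./.OX depth 5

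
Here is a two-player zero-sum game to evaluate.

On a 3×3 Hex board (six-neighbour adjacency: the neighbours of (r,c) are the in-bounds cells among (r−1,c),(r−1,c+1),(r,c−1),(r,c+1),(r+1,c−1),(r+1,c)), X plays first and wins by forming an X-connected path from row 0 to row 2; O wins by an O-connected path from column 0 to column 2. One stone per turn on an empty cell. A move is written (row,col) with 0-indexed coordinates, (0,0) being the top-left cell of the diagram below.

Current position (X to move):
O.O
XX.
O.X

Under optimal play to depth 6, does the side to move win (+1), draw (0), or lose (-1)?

value(O.O/XX./O.X, X) = +1

[O.O/XX./O.X] X move#1: (0,1):+1/OXO/XX./O.X*, (1,2):-1/O.O/XXX/O.X, (2,1):-1/O.O/XX./OXX
[OXO/XX./O.X] O move#2: (1,2):-1/OXO/XXO/O.X*, (2,1):-1/OXO/XX./OOX
[OXO/XXO/O.X] X move#3: (2,1):+1/OXO/XXO/OXX*
[OXO/XXO/OXX] end (terminal -1, O#4); searched O.O/XX./O.X to 6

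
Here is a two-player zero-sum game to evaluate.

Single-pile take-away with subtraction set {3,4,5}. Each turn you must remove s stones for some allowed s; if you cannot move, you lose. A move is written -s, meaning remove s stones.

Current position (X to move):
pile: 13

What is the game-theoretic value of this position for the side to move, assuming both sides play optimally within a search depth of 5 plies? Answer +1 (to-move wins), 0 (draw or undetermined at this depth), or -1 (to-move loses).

value(13, X) = +1

ply 1, X at 13 | -3=+1→10*; -4=+1→9; -5=+1→8
ply 2, O at 10 | -3=-1→7*; -4=-1→6; -5=-1→5
ply 3, X at 7 | -3=-1→4; -4=-1→3; -5=+1→2*
ply 4: 2 is terminal -1 (O); from 13 depth 5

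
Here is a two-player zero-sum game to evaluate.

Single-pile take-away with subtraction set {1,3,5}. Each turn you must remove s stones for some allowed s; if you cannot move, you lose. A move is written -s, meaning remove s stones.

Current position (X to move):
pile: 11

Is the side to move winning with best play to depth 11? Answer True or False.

p1 X@[11]: -1[10]+1* -3[8]+1 -5[6]+1
p2 O@[10]: -1[9]-1* -3[7]-1 -5[5]-1
p3 X@[9]: -1[8]+1* -3[6]+1 -5[4]+1
p4 O@[8]: -1[7]-1* -3[5]-1 -5[3]-1
p5 X@[7]: -1[6]+1* -3[4]+1 -5[2]+1
p6 O@[6]: -1[5]-1* -3[3]-1 -5[1]-1
p7 X@[5]: -1[4]+1* -3[2]+1 -5[0]+1
p8 O@[4]: -1[3]-1* -3[1]-1
p9 X@[3]: -1[2]+1* -3[0]+1
p10 O@[2]: -1[1]-1*
p11 X@[1]: -1[0]+1*
p12 O@[0] terminal -1; root [11] d11

X winning at [11]: True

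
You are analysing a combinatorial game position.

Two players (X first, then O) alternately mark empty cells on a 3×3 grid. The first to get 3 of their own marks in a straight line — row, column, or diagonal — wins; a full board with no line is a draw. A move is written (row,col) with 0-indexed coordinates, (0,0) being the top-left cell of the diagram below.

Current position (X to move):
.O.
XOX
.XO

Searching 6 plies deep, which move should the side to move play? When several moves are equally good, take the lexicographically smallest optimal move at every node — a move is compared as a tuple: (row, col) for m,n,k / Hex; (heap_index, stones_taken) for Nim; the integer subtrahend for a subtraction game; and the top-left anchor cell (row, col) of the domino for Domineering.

p1 X@[.O./XOX/.XO]: (0,0)[XO./XOX/.XO]+0* (0,2)[.OX/XOX/.XO]-1 (2,0)[.O./XOX/XXO]-1
p2 O@[XO./XOX/.XO]: (0,2)[XOO/XOX/.XO]-1 (2,0)[XO./XOX/OXO]+0*
p3 X@[XO./XOX/OXO]: (0,2)[XOX/XOX/OXO]+0*
p4 O@[XOX/XOX/OXO] terminal +0; root [.O./XOX/.XO] d6

X's best at [.O./XOX/.XO]: (0,0)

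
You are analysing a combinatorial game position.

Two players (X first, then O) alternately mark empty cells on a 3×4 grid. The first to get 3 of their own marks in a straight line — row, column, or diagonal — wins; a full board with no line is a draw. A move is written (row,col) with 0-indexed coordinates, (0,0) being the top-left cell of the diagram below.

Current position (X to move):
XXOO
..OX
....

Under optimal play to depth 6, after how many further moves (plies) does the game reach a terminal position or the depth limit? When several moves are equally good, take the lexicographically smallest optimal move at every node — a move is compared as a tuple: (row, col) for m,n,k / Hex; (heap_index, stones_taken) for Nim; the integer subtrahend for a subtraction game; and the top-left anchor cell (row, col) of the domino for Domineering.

p1 X@[XXOO/..OX/....]: (1,0)[XXOO/X.OX/....]-1* (1,1)[XXOO/.XOX/....]-1 (2,0)[XXOO/..OX/X...]-1 (2,1)[XXOO/..OX/.X..]-1 (2,2)[XXOO/..OX/..X.]-1 (2,3)[XXOO/..OX/...X]-1
p2 O@[XXOO/X.OX/....]: (1,1)[XXOO/XOOX/....]-1 (2,0)[XXOO/X.OX/O...]+1* (2,1)[XXOO/X.OX/.O..]+1 (2,2)[XXOO/X.OX/..O.]+1 (2,3)[XXOO/X.OX/...O]-1
p3 X@[XXOO/X.OX/O...]: (1,1)[XXOO/XXOX/O...]-1* (2,1)[XXOO/X.OX/OX..]-1 (2,2)[XXOO/X.OX/O.X.]-1 (2,3)[XXOO/X.OX/O..X]-1
p4 O@[XXOO/XXOX/O...]: (2,1)[XXOO/XXOX/OO..]+1* (2,2)[XXOO/XXOX/O.O.]+1 (2,3)[XXOO/XXOX/O..O]-1
p5 X@[XXOO/XXOX/OO..] terminal -1; root [XXOO/..OX/....] d6

PV length from [XXOO/..OX/....]: 4 plies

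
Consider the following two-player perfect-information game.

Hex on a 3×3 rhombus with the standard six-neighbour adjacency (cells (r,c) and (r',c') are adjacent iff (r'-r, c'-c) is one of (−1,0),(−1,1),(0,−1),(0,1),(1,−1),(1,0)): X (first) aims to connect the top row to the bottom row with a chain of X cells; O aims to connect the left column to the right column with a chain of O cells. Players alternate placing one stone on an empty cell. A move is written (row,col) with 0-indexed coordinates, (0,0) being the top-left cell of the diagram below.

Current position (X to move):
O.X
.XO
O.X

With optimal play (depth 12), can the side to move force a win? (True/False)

[O.X/.XO/O.X] X move#1: (0,1):-1/OXX/.XO/O.X, (1,0):-1/O.X/XXO/O.X, (2,1):+1/O.X/.XO/OXX*
[O.X/.XO/OXX] end (terminal -1, O#2); searched O.X/.XO/O.X to 12

X winning at [O.X/.XO/O.X]: True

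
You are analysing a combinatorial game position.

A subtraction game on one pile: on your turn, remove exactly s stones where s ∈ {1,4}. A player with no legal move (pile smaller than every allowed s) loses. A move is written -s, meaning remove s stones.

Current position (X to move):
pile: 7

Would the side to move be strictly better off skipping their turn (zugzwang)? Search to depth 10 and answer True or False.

ply 1, X at 7 | -1=-1→6*; -4=-1→3
ply 2, O at 6 | -1=+1→5*; -4=+1→2
ply 3, X at 5 | -1=-1→4*; -4=-1→1
ply 4, O at 4 | -1=-1→3; -4=+1→0*
ply 5: 0 is terminal -1 (X); from 7 depth 10
suppose X passes — search the same position with O to move:
pass> ply 1, O at 7 | -1=-1→6*; -4=-1→3
pass> ply 2, X at 6 | -1=+1→5*; -4=+1→2
pass> ply 3, O at 5 | -1=-1→4*; -4=-1→1
pass> ply 4, X at 4 | -1=-1→3; -4=+1→0*
pass> ply 5: 0 is terminal -1 (O); from 7 depth 10
for X: play -1, pass +1

zugzwang(7, X) = True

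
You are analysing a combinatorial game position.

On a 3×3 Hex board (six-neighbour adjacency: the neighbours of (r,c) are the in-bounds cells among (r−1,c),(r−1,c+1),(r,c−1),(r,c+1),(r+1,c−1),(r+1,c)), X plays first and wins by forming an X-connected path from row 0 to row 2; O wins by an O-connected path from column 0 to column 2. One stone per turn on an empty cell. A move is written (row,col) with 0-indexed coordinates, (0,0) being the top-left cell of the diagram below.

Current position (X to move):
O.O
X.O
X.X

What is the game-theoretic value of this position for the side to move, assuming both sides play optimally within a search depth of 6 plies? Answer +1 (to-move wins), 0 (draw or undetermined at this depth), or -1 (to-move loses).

p1 X@[O.O/X.O/X.X]: (0,1)[OXO/X.O/X.X]+1* (1,1)[O.O/XXO/X.X]-1 (2,1)[O.O/X.O/XXX]-1
p2 O@[OXO/X.O/X.X] terminal -1; root [O.O/X.O/X.X] d6

value(O.O/X.O/X.X, X) = +1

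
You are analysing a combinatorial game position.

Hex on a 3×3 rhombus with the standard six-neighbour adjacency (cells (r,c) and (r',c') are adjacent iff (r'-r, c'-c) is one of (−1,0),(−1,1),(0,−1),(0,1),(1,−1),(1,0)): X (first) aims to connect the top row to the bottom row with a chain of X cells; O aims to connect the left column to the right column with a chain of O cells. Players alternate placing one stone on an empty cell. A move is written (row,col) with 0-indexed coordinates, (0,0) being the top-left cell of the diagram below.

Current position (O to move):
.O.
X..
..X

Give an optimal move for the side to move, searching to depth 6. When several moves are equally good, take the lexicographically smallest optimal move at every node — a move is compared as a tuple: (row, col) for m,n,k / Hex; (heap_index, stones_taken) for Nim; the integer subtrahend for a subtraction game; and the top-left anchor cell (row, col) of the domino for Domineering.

O's best at [.O./X../..X]: (1,1)

ply 1, O at .O./X../..X | (0,0)=-1→OO./X../..X; (0,2)=-1→.OO/X../..X; (1,1)=+1→.O./XO./..X*; (1,2)=-1→.O./X.O/..X; (2,0)=-1→.O./X../O.X; (2,1)=-1→.O./X../.OX
ply 2, X at .O./XO./..X | (0,0)=-1→XO./XO./..X*; (0,2)=-1→.OX/XO./..X; (1,2)=-1→.O./XOX/..X; (2,0)=-1→.O./XO./X.X; (2,1)=-1→.O./XO./.XX
ply 3, O at XO./XO./..X | (0,2)=-1→XOO/XO./..X; (1,2)=-1→XO./XOO/..X; (2,0)=+1→XO./XO./O.X*; (2,1)=-1→XO./XO./.OX
ply 4, X at XO./XO./O.X | (0,2)=-1→XOX/XO./O.X*; (1,2)=-1→XO./XOX/O.X; (2,1)=-1→XO./XO./OXX
ply 5, O at XOX/XO./O.X | (1,2)=+1→XOX/XOO/O.X*; (2,1)=-1→XOX/XO./OOX
ply 6: XOX/XOO/O.X is terminal -1 (X); from .O./X../..X depth 6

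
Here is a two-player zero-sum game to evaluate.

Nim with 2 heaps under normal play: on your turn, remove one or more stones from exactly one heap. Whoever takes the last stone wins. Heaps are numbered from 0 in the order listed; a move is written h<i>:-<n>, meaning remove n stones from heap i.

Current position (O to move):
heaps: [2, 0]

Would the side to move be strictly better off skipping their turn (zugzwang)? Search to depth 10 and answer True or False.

p1 O@[(2,0)]: h0:-1[(1,0)]-1 h0:-2[(0,0)]+1*
p2 X@[(0,0)] terminal -1; root [(2,0)] d10
suppose O passes — search the same position with X to move:
pass> p1 X@[(2,0)]: h0:-1[(1,0)]-1 h0:-2[(0,0)]+1*
pass> p2 O@[(0,0)] terminal -1; root [(2,0)] d10
for O: play +1, pass -1

zugzwang((2,0), O) = False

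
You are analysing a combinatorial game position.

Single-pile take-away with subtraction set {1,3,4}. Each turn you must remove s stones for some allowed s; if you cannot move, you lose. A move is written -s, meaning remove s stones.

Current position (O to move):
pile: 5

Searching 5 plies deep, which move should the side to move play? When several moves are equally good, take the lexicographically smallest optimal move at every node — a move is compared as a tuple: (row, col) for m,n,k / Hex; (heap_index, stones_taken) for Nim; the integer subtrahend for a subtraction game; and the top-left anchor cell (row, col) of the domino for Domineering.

ply 1, O at 5 | -1=-1→4; -3=+1→2*; -4=-1→1
ply 2, X at 2 | -1=-1→1*
ply 3, O at 1 | -1=+1→0*
ply 4: 0 is terminal -1 (X); from 5 depth 5

O's best at [5]: -3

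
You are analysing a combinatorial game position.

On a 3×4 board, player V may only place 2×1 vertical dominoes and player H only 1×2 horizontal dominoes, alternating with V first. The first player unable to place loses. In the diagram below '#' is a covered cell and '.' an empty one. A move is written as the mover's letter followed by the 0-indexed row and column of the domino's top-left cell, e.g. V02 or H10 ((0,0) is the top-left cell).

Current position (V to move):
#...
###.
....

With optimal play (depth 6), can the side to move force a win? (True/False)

V winning at [#.../###./....]: False

ply 1, V at #.../###./.... | V03=-1→#..#/####/....*; V13=-1→#.../####/...#
ply 2, H at #..#/####/.... | H01=+1→####/####/....*; H20=+1→#..#/####/##..; H21=+1→#..#/####/.##.; H22=+1→#..#/####/..##
ply 3: ####/####/.... is terminal -1 (V); from #.../###./.... depth 6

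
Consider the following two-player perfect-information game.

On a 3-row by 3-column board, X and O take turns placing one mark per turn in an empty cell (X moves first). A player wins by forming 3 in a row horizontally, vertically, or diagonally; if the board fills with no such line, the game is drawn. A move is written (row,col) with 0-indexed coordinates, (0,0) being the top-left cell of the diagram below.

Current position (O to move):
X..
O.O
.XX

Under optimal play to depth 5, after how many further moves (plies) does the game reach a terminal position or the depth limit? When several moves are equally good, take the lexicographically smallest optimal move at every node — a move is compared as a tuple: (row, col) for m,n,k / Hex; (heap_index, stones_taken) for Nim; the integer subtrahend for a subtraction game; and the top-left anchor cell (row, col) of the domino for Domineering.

p1 O@[X../O.O/.XX]: (0,1)[XO./O.O/.XX]-1 (0,2)[X.O/O.O/.XX]-1 (1,1)[X../OOO/.XX]+1* (2,0)[X../O.O/OXX]-1
p2 X@[X../OOO/.XX] terminal -1; root [X../O.O/.XX] d5

PV length from [X../O.O/.XX]: 1 ply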